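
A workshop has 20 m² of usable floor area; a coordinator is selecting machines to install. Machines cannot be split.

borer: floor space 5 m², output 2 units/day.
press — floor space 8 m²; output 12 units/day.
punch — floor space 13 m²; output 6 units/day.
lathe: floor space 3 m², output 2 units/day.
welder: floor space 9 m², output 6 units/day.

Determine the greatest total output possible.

Take press, lathe, and welder: floor space 8 + 3 + 9 = 20 ≤ 20, output 12 + 2 + 6 = 20.
No other feasible combination does better.

20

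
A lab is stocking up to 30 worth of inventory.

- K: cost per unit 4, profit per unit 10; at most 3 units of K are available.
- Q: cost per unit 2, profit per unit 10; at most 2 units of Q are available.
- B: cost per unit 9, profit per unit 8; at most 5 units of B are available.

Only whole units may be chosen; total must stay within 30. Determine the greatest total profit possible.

This is a bounded integer knapsack.
3×K, 2×Q, and 1×B: cost 25 ≤ 30, profit 3·10 + 2·10 + 1·8 = 58.
2×K, 2×Q, and 2×B: cost 30 ≤ 30, profit 2·10 + 2·10 + 2·8 = 56.
Best is 58.

58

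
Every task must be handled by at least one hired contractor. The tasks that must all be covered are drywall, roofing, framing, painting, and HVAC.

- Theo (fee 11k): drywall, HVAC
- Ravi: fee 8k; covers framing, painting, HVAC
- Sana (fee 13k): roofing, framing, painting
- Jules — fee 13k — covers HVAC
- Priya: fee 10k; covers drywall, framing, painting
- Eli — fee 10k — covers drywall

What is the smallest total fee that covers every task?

24

The greedy cost-per-new-task heuristic would pick Ravi, Priya, and Sana for 31, but a cheaper cover exists.
Choose Theo and Sana: together they cover drywall, roofing, framing, painting, HVAC — every task.
Total fee: 11 + 13 = 24.
No cover costs less than 24.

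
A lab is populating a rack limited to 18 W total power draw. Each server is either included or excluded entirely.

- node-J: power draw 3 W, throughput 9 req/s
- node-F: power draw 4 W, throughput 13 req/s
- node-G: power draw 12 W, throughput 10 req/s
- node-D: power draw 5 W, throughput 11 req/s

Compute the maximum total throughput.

33

node-J + node-F + node-D: power draw 3 + 4 + 5 = 12 ≤ 18, throughput 9 + 13 + 11 = 33.
node-F + node-D: power draw 4 + 5 = 9 ≤ 18, throughput 13 + 11 = 24.
Best is node-J, node-F, and node-D with total throughput 33.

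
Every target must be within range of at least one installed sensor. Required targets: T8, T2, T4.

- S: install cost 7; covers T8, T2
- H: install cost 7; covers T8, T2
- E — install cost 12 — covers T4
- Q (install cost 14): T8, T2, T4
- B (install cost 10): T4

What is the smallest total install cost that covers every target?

14

The greedy cost-per-new-target heuristic would pick S and B for 17, but a cheaper cover exists.
Q alone covers T8, T2, T4 — every target.
Total install cost: 14.
No cover costs less than 14.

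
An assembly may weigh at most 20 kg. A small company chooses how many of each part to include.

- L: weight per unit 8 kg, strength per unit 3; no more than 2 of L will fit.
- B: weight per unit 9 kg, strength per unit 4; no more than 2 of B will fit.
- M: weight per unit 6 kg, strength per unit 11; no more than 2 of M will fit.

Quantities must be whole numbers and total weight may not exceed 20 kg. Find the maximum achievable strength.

2×M: weight 12 ≤ 20, strength 2·11 = 22.
1×L and 2×M: weight 20 ≤ 20, strength 1·3 + 2·11 = 25.
Best is 25.

25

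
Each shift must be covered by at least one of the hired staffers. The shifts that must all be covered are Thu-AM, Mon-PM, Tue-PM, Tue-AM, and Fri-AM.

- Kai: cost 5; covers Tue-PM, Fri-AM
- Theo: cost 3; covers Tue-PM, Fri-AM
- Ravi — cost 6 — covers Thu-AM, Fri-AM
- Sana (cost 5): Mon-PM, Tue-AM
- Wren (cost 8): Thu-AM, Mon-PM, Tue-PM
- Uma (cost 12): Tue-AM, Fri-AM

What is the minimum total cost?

14

This is a weighted set-cover instance.
Choose Theo, Ravi, and Sana: together they cover Thu-AM, Mon-PM, Tue-PM, Tue-AM, Fri-AM — every shift.
Total cost: 3 + 6 + 5 = 14.
No cover costs less than 14.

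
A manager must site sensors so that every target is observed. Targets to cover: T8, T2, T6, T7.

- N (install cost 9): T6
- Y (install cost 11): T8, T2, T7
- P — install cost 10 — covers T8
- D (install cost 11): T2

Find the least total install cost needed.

Choose N and Y: together they cover T8, T2, T6, T7 — every target.
Total install cost: 9 + 11 = 20.
No cover costs less than 20.

20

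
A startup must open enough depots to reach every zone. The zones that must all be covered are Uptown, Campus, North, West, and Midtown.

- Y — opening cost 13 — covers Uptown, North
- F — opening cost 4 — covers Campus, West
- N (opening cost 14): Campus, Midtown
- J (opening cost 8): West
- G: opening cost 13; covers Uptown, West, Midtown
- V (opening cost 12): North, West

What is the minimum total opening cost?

29

Choose F, G, and V: together they cover Uptown, Campus, North, West, Midtown — every zone.
Total opening cost: 4 + 13 + 12 = 29.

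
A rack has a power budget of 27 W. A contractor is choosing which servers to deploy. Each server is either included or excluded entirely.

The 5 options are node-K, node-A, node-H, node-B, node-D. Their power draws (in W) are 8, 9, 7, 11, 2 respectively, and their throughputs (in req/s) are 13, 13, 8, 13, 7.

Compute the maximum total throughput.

Take node-K, node-A, node-H, and node-D: power draw 8 + 9 + 7 + 2 = 26 ≤ 27, throughput 13 + 13 + 8 + 7 = 41.
No other feasible combination does better.

41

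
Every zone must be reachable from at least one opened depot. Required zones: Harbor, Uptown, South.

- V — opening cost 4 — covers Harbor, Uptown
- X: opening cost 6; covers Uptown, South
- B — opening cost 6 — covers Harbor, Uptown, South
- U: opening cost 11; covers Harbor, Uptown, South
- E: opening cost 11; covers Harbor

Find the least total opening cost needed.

B alone covers Harbor, Uptown, South — every zone.
Total opening cost: 6.

6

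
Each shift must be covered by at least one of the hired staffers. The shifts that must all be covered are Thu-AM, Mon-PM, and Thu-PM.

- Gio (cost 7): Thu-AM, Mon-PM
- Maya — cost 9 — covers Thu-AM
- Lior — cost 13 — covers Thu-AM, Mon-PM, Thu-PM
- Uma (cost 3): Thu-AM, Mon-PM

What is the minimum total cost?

13

This is a weighted set-cover instance.
Lior alone covers Thu-AM, Mon-PM, Thu-PM — every shift.
Total cost: 13.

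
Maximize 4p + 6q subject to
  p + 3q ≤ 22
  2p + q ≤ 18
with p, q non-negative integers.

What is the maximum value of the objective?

(p,q)=(6,5): 1·6+3·5=21≤22, 2·6+1·5=17≤18, objective 54.
(p,q)=(7,4): 1·7+3·4=19≤22, 2·7+1·4=18≤18, objective 52.
Maximum is 54 at (p,q)=(6,5).

54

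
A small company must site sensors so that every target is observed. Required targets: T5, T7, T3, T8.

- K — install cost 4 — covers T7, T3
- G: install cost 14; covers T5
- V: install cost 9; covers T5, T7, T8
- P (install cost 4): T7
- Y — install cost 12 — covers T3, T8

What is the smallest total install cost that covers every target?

13

Choose K and V: together they cover T5, T7, T3, T8 — every target.
Total install cost: 4 + 9 = 13.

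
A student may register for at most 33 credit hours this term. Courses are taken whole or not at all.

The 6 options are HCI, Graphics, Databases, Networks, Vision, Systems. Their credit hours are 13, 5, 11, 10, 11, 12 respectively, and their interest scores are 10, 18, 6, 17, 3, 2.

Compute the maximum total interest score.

45

Allowing fractional choices, the relaxed optimum would be about 47.7, but courses are indivisible.
HCI + Graphics + Networks: credit hours 13 + 5 + 10 = 28 ≤ 33, interest score 10 + 18 + 17 = 45.
Graphics + Databases + Networks: credit hours 5 + 11 + 10 = 26 ≤ 33, interest score 18 + 6 + 17 = 41.
Best is HCI, Graphics, and Networks with total interest score 45.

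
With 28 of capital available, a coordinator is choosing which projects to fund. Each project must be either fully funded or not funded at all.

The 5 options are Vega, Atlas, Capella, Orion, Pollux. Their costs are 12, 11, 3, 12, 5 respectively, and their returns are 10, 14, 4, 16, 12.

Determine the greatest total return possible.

Atlas + Orion + Pollux: cost 11 + 12 + 5 = 28 ≤ 28, return 14 + 16 + 12 = 42.
Vega + Atlas + Pollux: cost 12 + 11 + 5 = 28 ≤ 28, return 10 + 14 + 12 = 36.
Best is Atlas, Orion, and Pollux with total return 42.

42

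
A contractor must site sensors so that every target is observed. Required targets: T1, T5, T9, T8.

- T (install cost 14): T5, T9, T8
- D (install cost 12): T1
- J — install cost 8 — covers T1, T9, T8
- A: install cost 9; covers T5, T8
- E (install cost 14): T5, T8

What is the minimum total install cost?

17

Choose J and A: together they cover T1, T5, T9, T8 — every target.
Total install cost: 8 + 9 = 17.
No cover costs less than 17.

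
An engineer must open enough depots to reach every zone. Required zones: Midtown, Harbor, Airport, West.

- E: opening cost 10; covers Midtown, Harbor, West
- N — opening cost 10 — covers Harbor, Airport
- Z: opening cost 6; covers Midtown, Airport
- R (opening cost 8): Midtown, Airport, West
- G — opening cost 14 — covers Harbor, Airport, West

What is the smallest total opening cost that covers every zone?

The greedy cost-per-new-zone heuristic would pick R and E for 18, but a cheaper cover exists.
Choose E and Z: together they cover Midtown, Harbor, Airport, West — every zone.
Total opening cost: 10 + 6 = 16.
No cover costs less than 16.

16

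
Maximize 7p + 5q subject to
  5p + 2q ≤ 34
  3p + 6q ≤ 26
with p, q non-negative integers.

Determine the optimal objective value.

47

Relaxing integrality, the LP optimum is 50.17 at (p,q) = (6.33, 1.17), which is not an integer point.
(p,q)=(6,1): 5·6+2·1=32≤34, 3·6+6·1=24≤26, objective 47.
(p,q)=(6,0): 5·6+2·0=30≤34, 3·6+6·0=18≤26, objective 42.
(p,q)=(5,1): 5·5+2·1=27≤34, 3·5+6·1=21≤26, objective 40.
Maximum is 47 at (p,q)=(6,1).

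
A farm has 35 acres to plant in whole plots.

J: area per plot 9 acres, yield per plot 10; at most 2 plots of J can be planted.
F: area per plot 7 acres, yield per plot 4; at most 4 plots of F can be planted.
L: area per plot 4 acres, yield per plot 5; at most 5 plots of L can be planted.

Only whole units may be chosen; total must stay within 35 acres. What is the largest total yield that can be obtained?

40

L has the best ratio (5/4); taking only L gives at most 5×5 = 25 (stopped by the supply cap of 5).
Mixing does better — 2×J and 4×L: area 34 ≤ 35, yield 2·10 + 4·5 = 40.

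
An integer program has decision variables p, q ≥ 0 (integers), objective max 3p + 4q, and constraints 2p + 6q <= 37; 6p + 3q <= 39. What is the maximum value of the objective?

(p,q)=(3,5): 2·3+6·5=36≤37, 6·3+3·5=33≤39, objective 29.
(p,q)=(4,4): 2·4+6·4=32≤37, 6·4+3·4=36≤39, objective 28.
(p,q)=(5,3): 2·5+6·3=28≤37, 6·5+3·3=39≤39, objective 27.
The best lattice point is (3,5), giving 29.

29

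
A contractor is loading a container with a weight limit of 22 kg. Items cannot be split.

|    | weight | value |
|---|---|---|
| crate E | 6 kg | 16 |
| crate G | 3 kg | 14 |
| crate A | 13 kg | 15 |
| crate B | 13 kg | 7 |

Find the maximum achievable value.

This is a 0-1 knapsack instance.
crate E + crate G + crate B: weight 6 + 3 + 13 = 22 ≤ 22, value 16 + 14 + 7 = 37.
crate E + crate G + crate A: weight 6 + 3 + 13 = 22 ≤ 22, value 16 + 14 + 15 = 45.
Best is crate E, crate G, and crate A with total value 45.

45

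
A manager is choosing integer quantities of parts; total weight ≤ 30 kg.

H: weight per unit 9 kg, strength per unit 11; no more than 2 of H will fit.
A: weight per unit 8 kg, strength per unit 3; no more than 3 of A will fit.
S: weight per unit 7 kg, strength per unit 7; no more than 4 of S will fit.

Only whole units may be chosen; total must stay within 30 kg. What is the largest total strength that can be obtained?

32

2×H and 1×S: weight 25 ≤ 30, strength 2·11 + 1·7 = 29.
1×H and 3×S: weight 30 ≤ 30, strength 1·11 + 3·7 = 32.
Best is 32.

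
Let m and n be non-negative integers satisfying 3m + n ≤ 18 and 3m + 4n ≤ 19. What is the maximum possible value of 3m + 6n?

The continuous relaxation peaks at (0, 4.75) with value 28.50; rounding to a feasible lattice point costs some objective.
(m,n)=(1,4): 3·1+1·4=7≤18, 3·1+4·4=19≤19, objective 27.
(m,n)=(0,4): 3·0+1·4=4≤18, 3·0+4·4=16≤19, objective 24.
(m,n)=(2,3): 3·2+1·3=9≤18, 3·2+4·3=18≤19, objective 24.
Maximum is 27 at (m,n)=(1,4).

27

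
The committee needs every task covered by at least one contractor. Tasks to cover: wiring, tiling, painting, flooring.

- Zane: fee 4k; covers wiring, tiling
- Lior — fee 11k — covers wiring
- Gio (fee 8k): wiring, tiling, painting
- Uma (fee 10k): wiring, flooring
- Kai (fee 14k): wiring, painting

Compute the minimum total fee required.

This is a weighted set-cover instance.
The greedy cost-per-new-task heuristic would pick Zane, Gio, and Uma for 22, but a cheaper cover exists.
Choose Gio and Uma: together they cover wiring, tiling, painting, flooring — every task.
Total fee: 8 + 10 = 18.
No cover costs less than 18.

18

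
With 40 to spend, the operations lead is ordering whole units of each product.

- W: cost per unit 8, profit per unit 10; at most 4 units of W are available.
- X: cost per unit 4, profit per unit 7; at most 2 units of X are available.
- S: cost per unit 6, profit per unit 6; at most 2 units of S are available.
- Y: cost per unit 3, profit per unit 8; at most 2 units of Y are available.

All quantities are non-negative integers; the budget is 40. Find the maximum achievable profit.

60

Take 3×W, 2×X, and 2×Y: cost 38 ≤ 40, profit 3·10 + 2·7 + 2·8 = 60.
Y has the best ratio (8/3) and is taken to its limit of 2; remaining capacity is filled optimally with the others.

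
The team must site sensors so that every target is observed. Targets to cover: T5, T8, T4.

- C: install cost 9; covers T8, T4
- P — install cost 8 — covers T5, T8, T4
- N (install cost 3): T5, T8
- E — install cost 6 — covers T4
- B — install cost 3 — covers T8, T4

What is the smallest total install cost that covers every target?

Choose N and B: together they cover T5, T8, T4 — every target.
Total install cost: 3 + 3 = 6.
No cover costs less than 6.

6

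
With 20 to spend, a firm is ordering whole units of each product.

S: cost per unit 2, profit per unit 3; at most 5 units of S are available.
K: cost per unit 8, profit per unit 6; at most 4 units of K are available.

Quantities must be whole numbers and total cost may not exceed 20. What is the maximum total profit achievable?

S has the best ratio (3/2); taking only S gives at most 5×3 = 15 (stopped by the supply cap of 5).
Mixing does better — 5×S and 1×K: cost 18 ≤ 20, profit 5·3 + 1·6 = 21.

21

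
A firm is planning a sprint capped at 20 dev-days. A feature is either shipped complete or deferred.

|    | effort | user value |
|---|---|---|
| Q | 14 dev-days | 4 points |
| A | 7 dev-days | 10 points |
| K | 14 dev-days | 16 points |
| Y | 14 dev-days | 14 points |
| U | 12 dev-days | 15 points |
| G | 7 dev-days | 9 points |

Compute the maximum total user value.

Take A and U: effort 7 + 12 = 19 ≤ 20, user value 10 + 15 = 25.
No other feasible combination does better.

25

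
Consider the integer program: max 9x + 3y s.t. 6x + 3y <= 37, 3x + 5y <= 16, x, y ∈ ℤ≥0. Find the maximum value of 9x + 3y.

45

(x,y)=(5,0): 6·5+3·0=30≤37, 3·5+5·0=15≤16, objective 45.
(x,y)=(4,0): 6·4+3·0=24≤37, 3·4+5·0=12≤16, objective 36.
Maximum is 45 at (x,y)=(5,0).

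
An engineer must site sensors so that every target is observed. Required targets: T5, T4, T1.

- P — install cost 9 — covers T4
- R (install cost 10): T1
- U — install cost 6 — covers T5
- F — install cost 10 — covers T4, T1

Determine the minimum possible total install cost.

Choose U and F: together they cover T5, T4, T1 — every target.
Total install cost: 6 + 10 = 16.
No cover costs less than 16.

16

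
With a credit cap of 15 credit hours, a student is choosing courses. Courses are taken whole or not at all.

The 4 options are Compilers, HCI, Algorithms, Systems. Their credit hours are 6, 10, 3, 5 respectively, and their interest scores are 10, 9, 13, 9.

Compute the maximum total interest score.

Treat it as a binary knapsack problem.
Allowing fractional choices, the relaxed optimum would be about 32.9, but courses are indivisible.
Compilers + Algorithms + Systems: credit hours 6 + 3 + 5 = 14 ≤ 15, interest score 10 + 13 + 9 = 32.
Compilers + Algorithms: credit hours 6 + 3 = 9 ≤ 15, interest score 10 + 13 = 23.
Algorithms + Systems: credit hours 3 + 5 = 8 ≤ 15, interest score 13 + 9 = 22.
Best is Compilers, Algorithms, and Systems with total interest score 32.

32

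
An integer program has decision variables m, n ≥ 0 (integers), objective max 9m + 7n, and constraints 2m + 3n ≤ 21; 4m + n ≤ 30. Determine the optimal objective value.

The continuous relaxation peaks at (6.9, 2.4) with value 78.90; rounding to a feasible lattice point costs some objective.
(m,n)=(7,2): 2·7+3·2=20≤21, 4·7+1·2=30≤30, objective 77.
(m,n)=(6,3): 2·6+3·3=21≤21, 4·6+1·3=27≤30, objective 75.
(m,n)=(7,1): 2·7+3·1=17≤21, 4·7+1·1=29≤30, objective 70.
(m,n)=(6,2): 2·6+3·2=18≤21, 4·6+1·2=26≤30, objective 68.
No feasible integer point exceeds 77.

77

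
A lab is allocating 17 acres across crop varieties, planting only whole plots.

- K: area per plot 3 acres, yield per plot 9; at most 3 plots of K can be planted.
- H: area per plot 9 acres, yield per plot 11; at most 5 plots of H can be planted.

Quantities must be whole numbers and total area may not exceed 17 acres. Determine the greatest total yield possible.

29

Take 2×K and 1×H: area 15 ≤ 17, yield 2·9 + 1·11 = 29.
No other integer combination yields more.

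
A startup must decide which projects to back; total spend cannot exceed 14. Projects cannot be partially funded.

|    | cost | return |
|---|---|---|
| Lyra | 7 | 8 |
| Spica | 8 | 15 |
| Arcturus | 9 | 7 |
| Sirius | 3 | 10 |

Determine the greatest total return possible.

Allowing fractional choices, the relaxed optimum would be about 28.4, but projects are indivisible.
Arcturus + Sirius: cost 9 + 3 = 12 ≤ 14, return 7 + 10 = 17.
Spica + Sirius: cost 8 + 3 = 11 ≤ 14, return 15 + 10 = 25.
Lyra + Sirius: cost 7 + 3 = 10 ≤ 14, return 8 + 10 = 18.
Best is Spica and Sirius with total return 25.

25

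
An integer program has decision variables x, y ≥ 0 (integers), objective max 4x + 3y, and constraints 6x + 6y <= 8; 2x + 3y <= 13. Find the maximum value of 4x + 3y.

The continuous relaxation peaks at (1.33, 0) with value 5.33; rounding to a feasible lattice point costs some objective.
(x,y)=(1,0): 6·1+6·0=6≤8, 2·1+3·0=2≤13, objective 4.
(x,y)=(0,1): 6·0+6·1=6≤8, 2·0+3·1=3≤13, objective 3.
(x,y)=(0,0): 6·0+6·0=0≤8, 2·0+3·0=0≤13, objective 0.
No feasible integer point exceeds 4.

4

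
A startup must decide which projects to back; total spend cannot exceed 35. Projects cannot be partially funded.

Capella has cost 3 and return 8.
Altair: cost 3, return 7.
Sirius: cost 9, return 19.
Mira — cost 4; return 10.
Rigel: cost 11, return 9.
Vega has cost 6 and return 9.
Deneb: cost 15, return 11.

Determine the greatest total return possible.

55

This is an integer program with binary decision variables.
Capella + Altair + Sirius + Mira + Deneb: cost 3 + 3 + 9 + 4 + 15 = 34 ≤ 35, return 8 + 7 + 19 + 10 + 11 = 55.
Capella + Sirius + Mira + Rigel + Vega: cost 3 + 9 + 4 + 11 + 6 = 33 ≤ 35, return 8 + 19 + 10 + 9 + 9 = 55.
The maximum return is 55; one optimal choice is Capella, Sirius, Mira, Rigel, and Vega.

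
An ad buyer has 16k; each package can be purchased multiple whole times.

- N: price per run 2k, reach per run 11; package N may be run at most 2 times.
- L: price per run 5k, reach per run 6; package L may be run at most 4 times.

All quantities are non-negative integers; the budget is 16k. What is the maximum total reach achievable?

Take 2×N and 2×L: price 14 ≤ 16, reach 2·11 + 2·6 = 34.
N has the best ratio (11/2) and is taken to its limit of 2; remaining capacity is filled optimally with the others.

34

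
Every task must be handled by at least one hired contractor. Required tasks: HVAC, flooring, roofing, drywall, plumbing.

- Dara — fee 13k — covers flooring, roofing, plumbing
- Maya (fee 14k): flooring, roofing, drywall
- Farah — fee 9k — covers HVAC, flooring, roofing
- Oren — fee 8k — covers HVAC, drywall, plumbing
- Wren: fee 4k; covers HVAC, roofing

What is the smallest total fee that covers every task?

17

This is a weighted set-cover instance.
Choose Farah and Oren: together they cover HVAC, flooring, roofing, drywall, plumbing — every task.
Total fee: 9 + 8 = 17.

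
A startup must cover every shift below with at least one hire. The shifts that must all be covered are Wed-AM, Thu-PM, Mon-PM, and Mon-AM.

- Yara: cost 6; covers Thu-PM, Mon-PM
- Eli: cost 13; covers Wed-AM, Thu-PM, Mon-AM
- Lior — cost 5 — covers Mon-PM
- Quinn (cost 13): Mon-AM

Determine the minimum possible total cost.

18

This is an integer covering problem.
The greedy cost-per-new-shift heuristic would pick Yara and Eli for 19, but a cheaper cover exists.
Choose Eli and Lior: together they cover Wed-AM, Thu-PM, Mon-PM, Mon-AM — every shift.
Total cost: 13 + 5 = 18.
No cover costs less than 18.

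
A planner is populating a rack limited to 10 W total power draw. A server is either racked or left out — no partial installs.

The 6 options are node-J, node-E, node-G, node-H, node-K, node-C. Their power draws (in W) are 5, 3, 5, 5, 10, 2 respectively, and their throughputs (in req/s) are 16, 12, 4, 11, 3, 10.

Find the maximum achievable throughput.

38

Take node-J, node-E, and node-C: power draw 5 + 3 + 2 = 10 ≤ 10, throughput 16 + 12 + 10 = 38.
No other feasible combination does better.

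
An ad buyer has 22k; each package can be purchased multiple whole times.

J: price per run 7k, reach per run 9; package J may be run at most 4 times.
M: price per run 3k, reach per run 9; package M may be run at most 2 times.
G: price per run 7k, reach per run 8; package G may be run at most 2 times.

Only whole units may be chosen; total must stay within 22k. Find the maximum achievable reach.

36

This is a bounded integer knapsack.
1×J, 2×M, and 1×G: price 20 ≤ 22, reach 1·9 + 2·9 + 1·8 = 35.
2×J and 2×M: price 20 ≤ 22, reach 2·9 + 2·9 = 36.
Best is 36.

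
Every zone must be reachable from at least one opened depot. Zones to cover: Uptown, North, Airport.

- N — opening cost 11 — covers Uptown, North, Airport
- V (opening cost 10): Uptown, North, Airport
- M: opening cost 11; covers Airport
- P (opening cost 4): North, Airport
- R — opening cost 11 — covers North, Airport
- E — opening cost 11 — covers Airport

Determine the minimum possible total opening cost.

This is a weighted set-cover instance.
The greedy cost-per-new-zone heuristic would pick P and V for 14, but a cheaper cover exists.
V alone covers Uptown, North, Airport — every zone.
Total opening cost: 10.
No cover costs less than 10.

10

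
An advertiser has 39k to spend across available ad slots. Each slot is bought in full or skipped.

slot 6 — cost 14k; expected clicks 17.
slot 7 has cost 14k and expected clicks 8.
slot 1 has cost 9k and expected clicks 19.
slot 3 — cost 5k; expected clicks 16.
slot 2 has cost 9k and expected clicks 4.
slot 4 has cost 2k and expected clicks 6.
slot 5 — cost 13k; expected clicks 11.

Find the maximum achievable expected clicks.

slot 6 + slot 1 + slot 3 + slot 2 + slot 4: cost 14 + 9 + 5 + 9 + 2 = 39 ≤ 39, expected clicks 17 + 19 + 16 + 4 + 6 = 62.
slot 6 + slot 1 + slot 3 + slot 2: cost 14 + 9 + 5 + 9 = 37 ≤ 39, expected clicks 17 + 19 + 16 + 4 = 56.
slot 6 + slot 1 + slot 3 + slot 4: cost 14 + 9 + 5 + 2 = 30 ≤ 39, expected clicks 17 + 19 + 16 + 6 = 58.
Best is slot 6, slot 1, slot 3, slot 2, and slot 4 with total expected clicks 62.

62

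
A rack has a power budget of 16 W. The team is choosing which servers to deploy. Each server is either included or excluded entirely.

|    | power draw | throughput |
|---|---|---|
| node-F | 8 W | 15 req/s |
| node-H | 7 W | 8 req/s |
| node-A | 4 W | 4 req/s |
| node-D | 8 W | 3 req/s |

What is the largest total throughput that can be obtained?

23

node-F + node-A: power draw 8 + 4 = 12 ≤ 16, throughput 15 + 4 = 19.
node-F + node-H: power draw 8 + 7 = 15 ≤ 16, throughput 15 + 8 = 23.
node-F + node-D: power draw 8 + 8 = 16 ≤ 16, throughput 15 + 3 = 18.
Best is node-F and node-H with total throughput 23.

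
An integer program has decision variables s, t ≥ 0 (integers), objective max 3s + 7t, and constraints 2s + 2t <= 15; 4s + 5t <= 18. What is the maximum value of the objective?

(s,t)=(0,3) is feasible, giving 21.
(s,t)=(1,2) is feasible, giving 17.
(s,t)=(0,2) is feasible, giving 14.
Maximum is 21 at (s,t)=(0,3).

21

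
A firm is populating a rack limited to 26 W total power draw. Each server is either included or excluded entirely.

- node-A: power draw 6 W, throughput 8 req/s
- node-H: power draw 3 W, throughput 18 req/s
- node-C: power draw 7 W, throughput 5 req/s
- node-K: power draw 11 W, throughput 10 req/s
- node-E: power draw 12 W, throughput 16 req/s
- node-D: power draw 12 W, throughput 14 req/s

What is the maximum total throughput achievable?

44

Allowing fractional choices, the relaxed optimum would be about 47.8, but servers are indivisible.
node-A + node-H + node-E: power draw 6 + 3 + 12 = 21 ≤ 26, throughput 8 + 18 + 16 = 42.
node-H + node-K + node-E: power draw 3 + 11 + 12 = 26 ≤ 26, throughput 18 + 10 + 16 = 44.
Best is node-H, node-K, and node-E with total throughput 44.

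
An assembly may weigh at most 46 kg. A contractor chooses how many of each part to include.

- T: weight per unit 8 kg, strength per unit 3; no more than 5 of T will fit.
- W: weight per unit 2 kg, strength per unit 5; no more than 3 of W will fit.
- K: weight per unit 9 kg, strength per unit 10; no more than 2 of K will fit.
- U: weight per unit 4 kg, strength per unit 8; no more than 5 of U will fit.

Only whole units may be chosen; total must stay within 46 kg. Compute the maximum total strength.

This is a bounded integer knapsack.
W has the best ratio (5/2); taking only W gives at most 3×5 = 15 (stopped by the supply cap of 3).
Mixing does better — 3×W, 2×K, and 5×U: weight 44 ≤ 46, strength 3·5 + 2·10 + 5·8 = 75.

75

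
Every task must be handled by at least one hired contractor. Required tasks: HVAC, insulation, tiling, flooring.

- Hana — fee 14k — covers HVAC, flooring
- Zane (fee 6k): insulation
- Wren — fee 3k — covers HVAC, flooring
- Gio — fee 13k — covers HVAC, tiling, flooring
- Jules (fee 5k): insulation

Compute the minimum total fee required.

18

The greedy cost-per-new-task heuristic would pick Wren, Jules, and Gio for 21, but a cheaper cover exists.
Choose Gio and Jules: together they cover HVAC, insulation, tiling, flooring — every task.
Total fee: 13 + 5 = 18.
No cover costs less than 18.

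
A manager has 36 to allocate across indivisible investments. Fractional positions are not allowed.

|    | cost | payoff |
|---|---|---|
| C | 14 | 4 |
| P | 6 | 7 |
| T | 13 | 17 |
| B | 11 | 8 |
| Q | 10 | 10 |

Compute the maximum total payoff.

35

This is a 0-1 knapsack instance.
Allowing fractional choices, the relaxed optimum would be about 39.1, but investments are indivisible.
P + T + Q: cost 6 + 13 + 10 = 29 ≤ 36, payoff 7 + 17 + 10 = 34.
T + B + Q: cost 13 + 11 + 10 = 34 ≤ 36, payoff 17 + 8 + 10 = 35.
P + T + B: cost 6 + 13 + 11 = 30 ≤ 36, payoff 7 + 17 + 8 = 32.
Best is T, B, and Q with total payoff 35.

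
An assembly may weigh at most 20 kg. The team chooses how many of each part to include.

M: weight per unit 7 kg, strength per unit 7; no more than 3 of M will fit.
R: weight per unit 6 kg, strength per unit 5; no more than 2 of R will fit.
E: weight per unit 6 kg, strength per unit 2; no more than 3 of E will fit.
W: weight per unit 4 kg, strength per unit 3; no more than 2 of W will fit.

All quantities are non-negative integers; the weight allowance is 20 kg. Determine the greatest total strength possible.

19

M has the best ratio (7/7); taking only M gives at most 2×7 = 14 (stopped by the weight limit).
Mixing does better — 2×M and 1×R: weight 20 ≤ 20, strength 2·7 + 1·5 = 19.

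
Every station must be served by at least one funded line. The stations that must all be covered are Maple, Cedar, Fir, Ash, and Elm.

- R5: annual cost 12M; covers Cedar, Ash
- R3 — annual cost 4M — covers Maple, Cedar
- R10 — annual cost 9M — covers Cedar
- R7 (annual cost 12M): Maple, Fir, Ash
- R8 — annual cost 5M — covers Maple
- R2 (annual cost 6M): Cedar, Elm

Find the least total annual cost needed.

The greedy cost-per-new-station heuristic would pick R3, R7, and R2 for 22, but a cheaper cover exists.
Choose R7 and R2: together they cover Maple, Cedar, Fir, Ash, Elm — every station.
Total annual cost: 12 + 6 = 18.
No cover costs less than 18.

18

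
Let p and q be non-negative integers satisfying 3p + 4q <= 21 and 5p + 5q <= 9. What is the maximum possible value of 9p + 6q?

9

The continuous relaxation peaks at (1.8, 0) with value 16.20; rounding to a feasible lattice point costs some objective.
(p,q)=(1,0): 3·1+4·0=3≤21, 5·1+5·0=5≤9, objective 9.
(p,q)=(0,1): 3·0+4·1=4≤21, 5·0+5·1=5≤9, objective 6.
(p,q)=(0,0): 3·0+4·0=0≤21, 5·0+5·0=0≤9, objective 0.
No feasible integer point exceeds 9.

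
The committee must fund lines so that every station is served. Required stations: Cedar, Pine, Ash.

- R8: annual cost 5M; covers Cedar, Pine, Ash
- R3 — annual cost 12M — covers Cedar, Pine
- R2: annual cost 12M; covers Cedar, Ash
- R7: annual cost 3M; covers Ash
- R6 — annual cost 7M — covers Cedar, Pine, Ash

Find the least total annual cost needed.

This is a weighted set-cover instance.
R8 alone covers Cedar, Pine, Ash — every station.
Total annual cost: 5.
No cover costs less than 5.

5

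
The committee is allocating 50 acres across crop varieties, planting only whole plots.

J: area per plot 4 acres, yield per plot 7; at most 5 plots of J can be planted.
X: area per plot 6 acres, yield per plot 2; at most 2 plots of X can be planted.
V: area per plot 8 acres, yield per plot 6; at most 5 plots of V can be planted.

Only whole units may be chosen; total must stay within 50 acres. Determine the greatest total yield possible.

55

Take 5×J, 1×X, and 3×V: area 50 ≤ 50, yield 5·7 + 1·2 + 3·6 = 55.
J has the best ratio (7/4) and is taken to its limit of 5; remaining capacity is filled optimally with the others.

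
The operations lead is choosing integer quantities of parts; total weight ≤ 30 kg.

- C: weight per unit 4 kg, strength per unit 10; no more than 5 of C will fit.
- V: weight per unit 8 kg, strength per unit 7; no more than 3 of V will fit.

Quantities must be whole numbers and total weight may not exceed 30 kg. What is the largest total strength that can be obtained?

This is a bounded integer knapsack.
5×C: weight 20 ≤ 30, strength 5·10 = 50.
5×C and 1×V: weight 28 ≤ 30, strength 5·10 + 1·7 = 57.
Best is 57.

57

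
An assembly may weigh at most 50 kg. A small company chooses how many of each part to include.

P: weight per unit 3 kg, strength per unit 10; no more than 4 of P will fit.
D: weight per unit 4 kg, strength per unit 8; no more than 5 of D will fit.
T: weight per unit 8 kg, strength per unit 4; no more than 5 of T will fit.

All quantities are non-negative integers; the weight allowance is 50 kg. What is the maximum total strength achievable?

This is a bounded integer knapsack.
P has the best ratio (10/3); taking only P gives at most 4×10 = 40 (stopped by the supply cap of 4).
Mixing does better — 4×P, 5×D, and 2×T: weight 48 ≤ 50, strength 4·10 + 5·8 + 2·4 = 88.

88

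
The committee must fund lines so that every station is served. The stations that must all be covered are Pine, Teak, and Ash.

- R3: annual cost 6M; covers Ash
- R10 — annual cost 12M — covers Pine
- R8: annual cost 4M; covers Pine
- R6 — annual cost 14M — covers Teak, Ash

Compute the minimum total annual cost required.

This is an integer covering problem.
The greedy cost-per-new-station heuristic would pick R8, R3, and R6 for 24, but a cheaper cover exists.
Choose R8 and R6: together they cover Pine, Teak, Ash — every station.
Total annual cost: 4 + 14 = 18.
No cover costs less than 18.

18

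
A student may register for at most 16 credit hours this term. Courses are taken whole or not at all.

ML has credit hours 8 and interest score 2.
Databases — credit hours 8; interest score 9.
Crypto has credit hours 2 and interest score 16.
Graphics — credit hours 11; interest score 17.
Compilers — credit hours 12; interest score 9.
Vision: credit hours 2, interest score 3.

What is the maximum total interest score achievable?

36

Take Crypto, Graphics, and Vision: credit hours 2 + 11 + 2 = 15 ≤ 16, interest score 16 + 17 + 3 = 36.
No other feasible combination does better.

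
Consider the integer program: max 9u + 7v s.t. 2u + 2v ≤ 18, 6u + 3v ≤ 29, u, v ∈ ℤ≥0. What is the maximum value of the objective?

63

(u,v)=(0,9) is feasible, giving 63.
(u,v)=(1,7) is feasible, giving 58.
(u,v)=(0,8) is feasible, giving 56.
No feasible integer point exceeds 63.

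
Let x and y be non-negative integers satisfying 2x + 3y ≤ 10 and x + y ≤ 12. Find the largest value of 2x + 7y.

Relaxing integrality, the LP optimum is 23.33 at (x,y) = (0, 3.33), which is not an integer point.
(x,y)=(0,3) is feasible, giving 21.
(x,y)=(1,2) is feasible, giving 16.
(x,y)=(0,2) is feasible, giving 14.
Maximum is 21 at (x,y)=(0,3).

21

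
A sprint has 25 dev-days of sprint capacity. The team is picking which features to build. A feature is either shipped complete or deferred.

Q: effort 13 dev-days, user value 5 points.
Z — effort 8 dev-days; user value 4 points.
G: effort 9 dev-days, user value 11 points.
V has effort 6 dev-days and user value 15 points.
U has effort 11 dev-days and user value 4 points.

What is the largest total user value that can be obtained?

This is a 0-1 knapsack instance.
Allowing fractional choices, the relaxed optimum would be about 30.8, but features are indivisible.
Z + G + V: effort 8 + 9 + 6 = 23 ≤ 25, user value 4 + 11 + 15 = 30.
Z + V + U: effort 8 + 6 + 11 = 25 ≤ 25, user value 4 + 15 + 4 = 23.
G + V: effort 9 + 6 = 15 ≤ 25, user value 11 + 15 = 26.
Best is Z, G, and V with total user value 30.

30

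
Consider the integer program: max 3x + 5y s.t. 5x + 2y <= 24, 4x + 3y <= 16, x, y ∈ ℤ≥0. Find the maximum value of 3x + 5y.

Relaxing integrality, the LP optimum is 26.67 at (x,y) = (0, 5.33), which is not an integer point.
(x,y)=(0,5): 5·0+2·5=10≤24, 4·0+3·5=15≤16, objective 25.
(x,y)=(1,4): 5·1+2·4=13≤24, 4·1+3·4=16≤16, objective 23.
(x,y)=(0,4): 5·0+2·4=8≤24, 4·0+3·4=12≤16, objective 20.
The best lattice point is (0,5), giving 25.

25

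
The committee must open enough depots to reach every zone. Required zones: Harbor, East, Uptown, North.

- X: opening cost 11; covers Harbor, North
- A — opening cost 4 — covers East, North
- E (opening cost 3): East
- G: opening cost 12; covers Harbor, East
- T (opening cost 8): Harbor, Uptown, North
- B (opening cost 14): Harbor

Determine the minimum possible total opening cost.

Choose E and T: together they cover Harbor, East, Uptown, North — every zone.
Total opening cost: 3 + 8 = 11.

11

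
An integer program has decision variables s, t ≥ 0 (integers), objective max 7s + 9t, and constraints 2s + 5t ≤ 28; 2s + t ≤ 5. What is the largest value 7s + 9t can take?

(s,t)=(0,5) is feasible, giving 45.
(s,t)=(0,4) is feasible, giving 36.
No feasible integer point exceeds 45.

45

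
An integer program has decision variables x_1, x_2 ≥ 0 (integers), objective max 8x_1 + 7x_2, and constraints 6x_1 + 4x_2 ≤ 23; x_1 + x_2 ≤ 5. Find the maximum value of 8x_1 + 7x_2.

Relaxing integrality, the LP optimum is 36.50 at (x_1,x_2) = (1.5, 3.5), which is not an integer point.
(x_1,x_2)=(1,4): 6·1+4·4=22≤23, 1·1+1·4=5≤5, objective 36.
(x_1,x_2)=(0,5): 6·0+4·5=20≤23, 1·0+1·5=5≤5, objective 35.
(x_1,x_2)=(2,2): 6·2+4·2=20≤23, 1·2+1·2=4≤5, objective 30.
(x_1,x_2)=(1,3): 6·1+4·3=18≤23, 1·1+1·3=4≤5, objective 29.
Maximum is 36 at (x_1,x_2)=(1,4).

36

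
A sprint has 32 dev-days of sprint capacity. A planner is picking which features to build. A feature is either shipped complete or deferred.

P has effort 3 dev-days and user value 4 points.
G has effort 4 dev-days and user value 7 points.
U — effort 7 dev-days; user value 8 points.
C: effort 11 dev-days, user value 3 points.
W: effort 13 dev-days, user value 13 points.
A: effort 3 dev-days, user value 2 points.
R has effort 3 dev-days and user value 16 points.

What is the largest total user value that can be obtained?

Allowing fractional choices, the relaxed optimum would be about 49.3, but features are indivisible.
P + G + U + W + R: effort 3 + 4 + 7 + 13 + 3 = 30 ≤ 32, user value 4 + 7 + 8 + 13 + 16 = 48.
G + U + W + R: effort 4 + 7 + 13 + 3 = 27 ≤ 32, user value 7 + 8 + 13 + 16 = 44.
G + U + W + A + R: effort 4 + 7 + 13 + 3 + 3 = 30 ≤ 32, user value 7 + 8 + 13 + 2 + 16 = 46.
Best is P, G, U, W, and R with total user value 48.

48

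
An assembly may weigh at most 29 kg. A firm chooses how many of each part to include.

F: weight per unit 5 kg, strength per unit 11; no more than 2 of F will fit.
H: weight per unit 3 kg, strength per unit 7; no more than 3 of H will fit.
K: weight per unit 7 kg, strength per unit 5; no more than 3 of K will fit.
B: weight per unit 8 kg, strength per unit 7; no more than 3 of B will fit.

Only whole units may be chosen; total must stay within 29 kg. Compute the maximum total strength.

H has the best ratio (7/3); taking only H gives at most 3×7 = 21 (stopped by the supply cap of 3).
Mixing does better — 2×F, 3×H, and 1×B: weight 27 ≤ 29, strength 2·11 + 3·7 + 1·7 = 50.

50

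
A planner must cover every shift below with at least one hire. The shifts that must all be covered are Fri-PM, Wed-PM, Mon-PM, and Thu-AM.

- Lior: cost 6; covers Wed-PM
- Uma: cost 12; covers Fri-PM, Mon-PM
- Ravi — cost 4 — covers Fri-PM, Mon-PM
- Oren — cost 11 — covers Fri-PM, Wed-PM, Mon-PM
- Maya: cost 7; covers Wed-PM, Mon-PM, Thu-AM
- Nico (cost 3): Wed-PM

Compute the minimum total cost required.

This is a weighted set-cover instance.
Choose Ravi and Maya: together they cover Fri-PM, Wed-PM, Mon-PM, Thu-AM — every shift.
Total cost: 4 + 7 = 11.

11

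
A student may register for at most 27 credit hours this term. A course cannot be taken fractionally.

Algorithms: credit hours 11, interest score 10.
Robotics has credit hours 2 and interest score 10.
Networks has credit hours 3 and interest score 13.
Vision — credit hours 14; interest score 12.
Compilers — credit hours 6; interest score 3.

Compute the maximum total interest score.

Treat it as a binary knapsack problem.
Allowing fractional choices, the relaxed optimum would be about 42.4, but courses are indivisible.
Robotics + Networks + Vision + Compilers: credit hours 2 + 3 + 14 + 6 = 25 ≤ 27, interest score 10 + 13 + 12 + 3 = 38.
Robotics + Networks + Vision: credit hours 2 + 3 + 14 = 19 ≤ 27, interest score 10 + 13 + 12 = 35.
Algorithms + Robotics + Networks + Compilers: credit hours 11 + 2 + 3 + 6 = 22 ≤ 27, interest score 10 + 10 + 13 + 3 = 36.
Best is Robotics, Networks, Vision, and Compilers with total interest score 38.

38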